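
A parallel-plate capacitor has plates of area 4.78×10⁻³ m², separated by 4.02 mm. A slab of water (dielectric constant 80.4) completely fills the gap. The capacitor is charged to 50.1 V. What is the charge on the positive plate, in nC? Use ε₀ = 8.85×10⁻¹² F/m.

C = κε₀A/d = 80.4 × 8.85×10⁻¹² × 4.78×10⁻³ / 4.02×10⁻³ = 8.46×10⁻¹⁰ F.
Q = CV = 8.46×10⁻¹⁰ × 50.1 = 4.24×10⁻⁸ C.

Q ≈ 42.4 nC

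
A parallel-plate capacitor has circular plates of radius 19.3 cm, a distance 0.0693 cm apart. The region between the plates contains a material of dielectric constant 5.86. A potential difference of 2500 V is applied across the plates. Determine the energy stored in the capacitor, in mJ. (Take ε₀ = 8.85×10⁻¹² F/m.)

U ≈ 27.4 mJ

A = π(19.3 cm)² = 0.117 m².
C = κε₀A/d = 5.86 × 8.85×10⁻¹² × 0.117 / 6.93×10⁻⁴ = 8.76×10⁻⁹ F.
U = ½CV² = ½ × 8.76×10⁻⁹ × (2500)² = 2.74×10⁻² J.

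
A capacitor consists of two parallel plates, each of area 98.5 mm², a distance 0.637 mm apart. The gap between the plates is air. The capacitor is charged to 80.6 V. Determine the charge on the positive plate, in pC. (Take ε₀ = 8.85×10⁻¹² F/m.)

Q ≈ 110 pC

A = 98.5 mm² = 9.85×10⁻⁵ m².
C = ε₀A/d = 8.85×10⁻¹² × 9.85×10⁻⁵ / 6.37×10⁻⁴ = 1.37×10⁻¹² F.
Q = CV = 1.37×10⁻¹² × 80.6 = 1.10×10⁻¹⁰ C.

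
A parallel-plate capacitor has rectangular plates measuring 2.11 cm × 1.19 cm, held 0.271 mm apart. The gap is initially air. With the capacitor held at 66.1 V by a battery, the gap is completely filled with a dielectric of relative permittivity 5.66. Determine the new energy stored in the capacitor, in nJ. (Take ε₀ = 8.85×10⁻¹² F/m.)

U ≈ 101 nJ

A = 2.11 × 1.19 cm² = 2.51×10⁻⁴ m².
Initially C₁ = ε₀A/d = 8.85×10⁻¹² × 2.51×10⁻⁴ / 2.71×10⁻⁴ = 8.20×10⁻¹² F.
U₁ = 1.79×10⁻⁸ J.
Battery connected ⇒ V is held fixed. C₂ = 5.66 C₁ and U = ½CV², so U₂/U₁ = C₂/C₁ = 5.66.
U₂ = 5.66 × 1.79×10⁻⁸ = 1.01×10⁻⁷ J.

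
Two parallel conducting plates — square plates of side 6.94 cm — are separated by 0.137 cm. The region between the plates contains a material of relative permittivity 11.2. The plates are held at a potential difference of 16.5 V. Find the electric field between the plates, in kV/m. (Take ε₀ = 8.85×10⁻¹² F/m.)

E = V/d = 16.5 / 1.37×10⁻³ = 1.20×10⁴ V/m.

E ≈ 12.0 kV/m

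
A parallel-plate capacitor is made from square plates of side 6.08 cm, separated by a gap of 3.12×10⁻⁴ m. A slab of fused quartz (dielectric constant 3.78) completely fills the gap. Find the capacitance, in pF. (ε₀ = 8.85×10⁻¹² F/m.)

C ≈ 396 pF

A = (6.08 cm)² = 3.70×10⁻³ m².
C = κε₀A/d = 3.78 × 8.85×10⁻¹² × 3.70×10⁻³ / 3.12×10⁻⁴ = 3.96×10⁻¹⁰ F.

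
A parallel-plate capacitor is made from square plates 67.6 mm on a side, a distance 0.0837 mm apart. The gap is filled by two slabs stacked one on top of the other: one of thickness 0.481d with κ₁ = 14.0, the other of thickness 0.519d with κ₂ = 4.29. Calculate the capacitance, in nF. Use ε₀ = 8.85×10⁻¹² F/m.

C ≈ 3.11 nF

A = (67.6 mm)² = 4.57×10⁻³ m².
Stacked slabs ⇒ two capacitors in series, each with the full plate area.
C₁ = κ₁ε₀A/d₁ = 14.0 × 8.85×10⁻¹² × 4.57×10⁻³ / 4.03×10⁻⁵ = 1.41×10⁻⁸ F.
C₂ = κ₂ε₀A/d₂ = 4.29 × 8.85×10⁻¹² × 4.57×10⁻³ / 4.34×10⁻⁵ = 3.99×10⁻⁹ F.
C = (1/C₁ + 1/C₂)⁻¹ = 3.11×10⁻⁹ F.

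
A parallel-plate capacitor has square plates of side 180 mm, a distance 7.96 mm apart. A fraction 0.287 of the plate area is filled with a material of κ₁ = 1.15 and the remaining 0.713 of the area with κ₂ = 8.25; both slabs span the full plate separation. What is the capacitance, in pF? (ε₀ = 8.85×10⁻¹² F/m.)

A = (180 mm)² = 3.24×10⁻² m².
Side-by-side slabs ⇒ two capacitors in parallel, each spanning the full gap.
C₁ = κ₁ε₀A₁/d = 1.15 × 8.85×10⁻¹² × 9.30×10⁻³ / 7.96×10⁻³ = 1.19×10⁻¹¹ F.
C₂ = κ₂ε₀A₂/d = 8.25 × 8.85×10⁻¹² × 2.31×10⁻² / 7.96×10⁻³ = 2.12×10⁻¹⁰ F.
C = C₁ + C₂ = 2.24×10⁻¹⁰ F.

C ≈ 224 pF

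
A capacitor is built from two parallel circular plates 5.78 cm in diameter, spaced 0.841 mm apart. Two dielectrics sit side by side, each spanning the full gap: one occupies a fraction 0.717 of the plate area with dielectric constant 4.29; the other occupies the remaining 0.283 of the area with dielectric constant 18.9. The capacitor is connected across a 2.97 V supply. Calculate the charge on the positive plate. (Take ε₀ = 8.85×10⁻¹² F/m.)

0.691 nC

A = π(5.78/2 cm)² = 2.62×10⁻³ m².
Side-by-side slabs ⇒ two capacitors in parallel, each spanning the full gap.
C₁ = κ₁ε₀A₁/d = 4.29 × 8.85×10⁻¹² × 1.88×10⁻³ / 8.41×10⁻⁴ = 8.49×10⁻¹¹ F.
C₂ = κ₂ε₀A₂/d = 18.9 × 8.85×10⁻¹² × 7.43×10⁻⁴ / 8.41×10⁻⁴ = 1.48×10⁻¹⁰ F.
C = C₁ + C₂ = 2.33×10⁻¹⁰ F.
Q = CV = 2.33×10⁻¹⁰ × 2.97 = 6.91×10⁻¹⁰ C.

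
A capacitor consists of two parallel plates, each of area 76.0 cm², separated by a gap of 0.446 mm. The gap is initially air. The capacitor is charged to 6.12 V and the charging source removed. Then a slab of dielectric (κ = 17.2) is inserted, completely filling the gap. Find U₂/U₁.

U₂/U₁ ≈ 0.0581

Isolated ⇒ Q is held fixed.
C₂ = 17.2 C₁ and U = Q²/(2C), so U₂/U₁ = C₁/C₂ = 0.0581.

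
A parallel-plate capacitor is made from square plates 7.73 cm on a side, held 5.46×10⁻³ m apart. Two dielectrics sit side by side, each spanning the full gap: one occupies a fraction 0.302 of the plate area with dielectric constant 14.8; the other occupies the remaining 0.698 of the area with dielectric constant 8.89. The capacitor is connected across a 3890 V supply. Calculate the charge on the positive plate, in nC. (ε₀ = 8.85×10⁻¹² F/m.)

A = (7.73 cm)² = 5.98×10⁻³ m².
Side-by-side slabs ⇒ two capacitors in parallel, each spanning the full gap.
C₁ = κ₁ε₀A₁/d = 14.8 × 8.85×10⁻¹² × 1.80×10⁻³ / 5.46×10⁻³ = 4.33×10⁻¹¹ F.
C₂ = κ₂ε₀A₂/d = 8.89 × 8.85×10⁻¹² × 4.17×10⁻³ / 5.46×10⁻³ = 6.01×10⁻¹¹ F.
C = C₁ + C₂ = 1.03×10⁻¹⁰ F.
Q = CV = 1.03×10⁻¹⁰ × 3890 = 4.02×10⁻⁷ C.

Q ≈ 402 nC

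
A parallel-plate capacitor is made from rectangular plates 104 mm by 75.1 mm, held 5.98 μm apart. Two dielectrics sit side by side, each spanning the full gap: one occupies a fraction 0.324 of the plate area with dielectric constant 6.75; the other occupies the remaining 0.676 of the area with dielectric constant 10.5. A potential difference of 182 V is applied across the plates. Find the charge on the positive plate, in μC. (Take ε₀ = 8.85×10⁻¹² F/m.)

19.5 μC

A = 104 × 75.1 mm² = 7.81×10⁻³ m².
Side-by-side slabs ⇒ two capacitors in parallel, each spanning the full gap.
C₁ = κ₁ε₀A₁/d = 6.75 × 8.85×10⁻¹² × 2.53×10⁻³ / 5.98×10⁻⁶ = 2.53×10⁻⁸ F.
C₂ = κ₂ε₀A₂/d = 10.5 × 8.85×10⁻¹² × 5.28×10⁻³ / 5.98×10⁻⁶ = 8.20×10⁻⁸ F.
C = C₁ + C₂ = 1.07×10⁻⁷ F.
Q = CV = 1.07×10⁻⁷ × 182 = 1.95×10⁻⁵ C.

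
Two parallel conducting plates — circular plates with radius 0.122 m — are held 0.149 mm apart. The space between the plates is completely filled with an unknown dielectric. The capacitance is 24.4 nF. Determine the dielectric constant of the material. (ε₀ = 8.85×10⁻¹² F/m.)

κ ≈ 8.79

A = π(0.122 m)² = 4.68×10⁻² m².
κ = Cd/(ε₀A) = 2.44×10⁻⁸ × 1.49×10⁻⁴ / (8.85×10⁻¹² × 4.68×10⁻²) = 8.79.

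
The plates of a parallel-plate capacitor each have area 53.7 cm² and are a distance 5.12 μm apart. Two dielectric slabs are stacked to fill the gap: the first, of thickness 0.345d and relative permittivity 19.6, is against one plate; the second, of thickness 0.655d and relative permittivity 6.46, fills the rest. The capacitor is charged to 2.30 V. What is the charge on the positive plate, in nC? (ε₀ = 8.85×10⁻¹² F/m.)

A = 53.7 cm² = 5.37×10⁻³ m².
Stacked slabs ⇒ two capacitors in series, each with the full plate area.
C₁ = κ₁ε₀A/d₁ = 19.6 × 8.85×10⁻¹² × 5.37×10⁻³ / 1.77×10⁻⁶ = 5.27×10⁻⁷ F.
C₂ = κ₂ε₀A/d₂ = 6.46 × 8.85×10⁻¹² × 5.37×10⁻³ / 3.35×10⁻⁶ = 9.15×10⁻⁸ F.
C = (1/C₁ + 1/C₂)⁻¹ = 7.80×10⁻⁸ F.
Q = CV = 7.80×10⁻⁸ × 2.30 = 1.79×10⁻⁷ C.

Q ≈ 179 nC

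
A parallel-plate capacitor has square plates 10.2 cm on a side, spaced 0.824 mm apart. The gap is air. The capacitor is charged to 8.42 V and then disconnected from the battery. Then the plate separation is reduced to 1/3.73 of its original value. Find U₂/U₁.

0.268

Isolated ⇒ Q is held fixed.
C₂ = 3.73 C₁ and U = Q²/(2C), so U₂/U₁ = C₁/C₂ = 0.268.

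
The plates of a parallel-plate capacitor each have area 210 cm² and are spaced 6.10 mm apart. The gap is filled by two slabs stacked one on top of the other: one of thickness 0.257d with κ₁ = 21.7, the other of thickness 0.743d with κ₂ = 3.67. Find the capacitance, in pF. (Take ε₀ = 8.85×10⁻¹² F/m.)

A = 210 cm² = 2.10×10⁻² m².
Stacked slabs ⇒ two capacitors in series, each with the full plate area.
C₁ = κ₁ε₀A/d₁ = 21.7 × 8.85×10⁻¹² × 2.10×10⁻² / 1.57×10⁻³ = 2.57×10⁻⁹ F.
C₂ = κ₂ε₀A/d₂ = 3.67 × 8.85×10⁻¹² × 2.10×10⁻² / 4.53×10⁻³ = 1.50×10⁻¹⁰ F.
C = (1/C₁ + 1/C₂)⁻¹ = 1.42×10⁻¹⁰ F.

C ≈ 142 pF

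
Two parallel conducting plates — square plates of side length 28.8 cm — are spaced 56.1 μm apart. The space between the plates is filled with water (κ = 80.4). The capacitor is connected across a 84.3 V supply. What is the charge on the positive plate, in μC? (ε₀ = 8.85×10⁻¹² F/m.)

88.7 μC

A = (28.8 cm)² = 8.29×10⁻² m².
C = κε₀A/d = 80.4 × 8.85×10⁻¹² × 8.29×10⁻² / 5.61×10⁻⁵ = 1.05×10⁻⁶ F.
Q = CV = 1.05×10⁻⁶ × 84.3 = 8.87×10⁻⁵ C.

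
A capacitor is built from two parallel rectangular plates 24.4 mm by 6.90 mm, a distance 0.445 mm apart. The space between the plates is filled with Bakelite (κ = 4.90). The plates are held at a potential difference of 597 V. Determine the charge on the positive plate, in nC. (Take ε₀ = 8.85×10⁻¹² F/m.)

Q ≈ 9.79 nC

A = 24.4 × 6.90 mm² = 1.68×10⁻⁴ m².
C = κε₀A/d = 4.90 × 8.85×10⁻¹² × 1.68×10⁻⁴ / 4.45×10⁻⁴ = 1.64×10⁻¹¹ F.
Q = CV = 1.64×10⁻¹¹ × 597 = 9.79×10⁻⁹ C.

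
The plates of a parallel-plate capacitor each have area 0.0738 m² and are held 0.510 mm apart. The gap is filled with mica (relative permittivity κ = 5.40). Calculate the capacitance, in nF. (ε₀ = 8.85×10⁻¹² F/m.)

6.92 nF

C = κε₀A/d = 5.40 × 8.85×10⁻¹² × 7.38×10⁻² / 5.10×10⁻⁴ = 6.92×10⁻⁹ F.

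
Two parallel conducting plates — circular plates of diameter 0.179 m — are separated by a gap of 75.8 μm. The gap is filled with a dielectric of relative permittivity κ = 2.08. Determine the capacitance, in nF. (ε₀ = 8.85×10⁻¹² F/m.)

6.11 nF

A = π(0.179/2 m)² = 2.52×10⁻² m².
C = κε₀A/d = 2.08 × 8.85×10⁻¹² × 2.52×10⁻² / 7.58×10⁻⁵ = 6.11×10⁻⁹ F.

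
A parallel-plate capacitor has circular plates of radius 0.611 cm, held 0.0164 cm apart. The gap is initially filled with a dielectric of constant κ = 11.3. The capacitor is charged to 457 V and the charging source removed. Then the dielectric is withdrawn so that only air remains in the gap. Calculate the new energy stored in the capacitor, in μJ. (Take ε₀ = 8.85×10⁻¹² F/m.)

84.4 μJ

A = π(0.611 cm)² = 1.17×10⁻⁴ m².
Initially C₁ = κε₀A/d = 11.3 × 8.85×10⁻¹² × 1.17×10⁻⁴ / 1.64×10⁻⁴ = 7.15×10⁻¹¹ F.
U₁ = 7.47×10⁻⁶ J.
Isolated ⇒ Q is held fixed. C₂ = 0.0885 C₁ and U = Q²/(2C), so U₂/U₁ = C₁/C₂ = 11.3.
U₂ = 11.3 × 7.47×10⁻⁶ = 8.44×10⁻⁵ J.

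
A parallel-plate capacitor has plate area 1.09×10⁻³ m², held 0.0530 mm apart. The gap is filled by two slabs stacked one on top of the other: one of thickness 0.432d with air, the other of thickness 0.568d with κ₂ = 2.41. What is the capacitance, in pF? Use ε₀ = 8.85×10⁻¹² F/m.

273 pF

Stacked slabs ⇒ two capacitors in series, each with the full plate area.
C₁ = κ₁ε₀A/d₁ = 1.00 × 8.85×10⁻¹² × 1.09×10⁻³ / 2.29×10⁻⁵ = 4.21×10⁻¹⁰ F.
C₂ = κ₂ε₀A/d₂ = 2.41 × 8.85×10⁻¹² × 1.09×10⁻³ / 3.01×10⁻⁵ = 7.72×10⁻¹⁰ F.
C = (1/C₁ + 1/C₂)⁻¹ = 2.73×10⁻¹⁰ F.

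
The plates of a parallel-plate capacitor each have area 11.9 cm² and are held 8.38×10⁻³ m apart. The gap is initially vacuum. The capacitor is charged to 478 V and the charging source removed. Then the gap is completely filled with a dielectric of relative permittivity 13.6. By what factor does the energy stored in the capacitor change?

U₂/U₁ ≈ 0.0735

Isolated ⇒ Q is held fixed.
C₂ = 13.6 C₁ and U = Q²/(2C), so U₂/U₁ = C₁/C₂ = 0.0735.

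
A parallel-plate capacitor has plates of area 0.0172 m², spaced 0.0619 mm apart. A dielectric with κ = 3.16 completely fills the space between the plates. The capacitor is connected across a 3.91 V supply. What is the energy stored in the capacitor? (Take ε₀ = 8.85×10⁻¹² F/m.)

U ≈ 59.4 nJ

C = κε₀A/d = 3.16 × 8.85×10⁻¹² × 1.72×10⁻² / 6.19×10⁻⁵ = 7.77×10⁻⁹ F.
U = ½CV² = ½ × 7.77×10⁻⁹ × (3.91)² = 5.94×10⁻⁸ J.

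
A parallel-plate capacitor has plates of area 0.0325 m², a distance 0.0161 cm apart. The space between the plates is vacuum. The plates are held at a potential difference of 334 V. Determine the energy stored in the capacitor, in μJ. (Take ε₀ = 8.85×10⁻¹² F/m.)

99.6 μJ

C = ε₀A/d = 8.85×10⁻¹² × 3.25×10⁻² / 1.61×10⁻⁴ = 1.79×10⁻⁹ F.
U = ½CV² = ½ × 1.79×10⁻⁹ × (334)² = 9.96×10⁻⁵ J.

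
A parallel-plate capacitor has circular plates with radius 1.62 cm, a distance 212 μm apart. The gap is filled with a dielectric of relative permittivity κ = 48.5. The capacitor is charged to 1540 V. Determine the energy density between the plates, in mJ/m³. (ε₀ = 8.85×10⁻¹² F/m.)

E = V/d = 1540 / 2.12×10⁻⁴ = 7.26×10⁶ V/m.
u = ½κε₀E² = ½ × 48.5 × 8.85×10⁻¹² × (7.26×10⁶)² = 1.13×10⁴ J/m³.

u ≈ 1.13×10⁷ mJ/m³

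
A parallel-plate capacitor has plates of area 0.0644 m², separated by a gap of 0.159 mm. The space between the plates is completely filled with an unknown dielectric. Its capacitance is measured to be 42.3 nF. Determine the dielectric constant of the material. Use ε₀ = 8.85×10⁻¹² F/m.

κ = Cd/(ε₀A) = 4.23×10⁻⁸ × 1.59×10⁻⁴ / (8.85×10⁻¹² × 6.44×10⁻²) = 11.8.

11.8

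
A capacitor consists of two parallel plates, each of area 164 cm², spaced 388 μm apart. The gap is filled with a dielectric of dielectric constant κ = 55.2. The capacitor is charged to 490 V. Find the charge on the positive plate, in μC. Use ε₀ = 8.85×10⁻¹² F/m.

A = 164 cm² = 1.64×10⁻² m².
C = κε₀A/d = 55.2 × 8.85×10⁻¹² × 1.64×10⁻² / 3.88×10⁻⁴ = 2.06×10⁻⁸ F.
Q = CV = 2.06×10⁻⁸ × 490 = 1.01×10⁻⁵ C.

10.1 μC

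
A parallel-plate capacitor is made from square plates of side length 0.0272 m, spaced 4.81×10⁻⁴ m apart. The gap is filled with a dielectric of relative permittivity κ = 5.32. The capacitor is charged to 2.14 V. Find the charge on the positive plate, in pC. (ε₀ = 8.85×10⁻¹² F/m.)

155 pC

A = (0.0272 m)² = 7.40×10⁻⁴ m².
C = κε₀A/d = 5.32 × 8.85×10⁻¹² × 7.40×10⁻⁴ / 4.81×10⁻⁴ = 7.24×10⁻¹¹ F.
Q = CV = 7.24×10⁻¹¹ × 2.14 = 1.55×10⁻¹⁰ C.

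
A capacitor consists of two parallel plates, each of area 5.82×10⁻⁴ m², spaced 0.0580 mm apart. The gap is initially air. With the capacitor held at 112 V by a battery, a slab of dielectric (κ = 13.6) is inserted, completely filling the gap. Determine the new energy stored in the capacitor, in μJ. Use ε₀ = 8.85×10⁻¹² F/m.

U ≈ 7.58 μJ

Initially C₁ = ε₀A/d = 8.85×10⁻¹² × 5.82×10⁻⁴ / 5.80×10⁻⁵ = 8.88×10⁻¹¹ F.
U₁ = 5.57×10⁻⁷ J.
Battery connected ⇒ V is held fixed. C₂ = 13.6 C₁ and U = ½CV², so U₂/U₁ = C₂/C₁ = 13.6.
U₂ = 13.6 × 5.57×10⁻⁷ = 7.58×10⁻⁶ J.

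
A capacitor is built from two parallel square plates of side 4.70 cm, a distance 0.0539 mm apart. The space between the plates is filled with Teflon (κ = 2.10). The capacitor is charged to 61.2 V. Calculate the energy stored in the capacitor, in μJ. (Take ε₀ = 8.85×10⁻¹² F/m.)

U ≈ 1.43 μJ

A = (4.70 cm)² = 2.21×10⁻³ m².
C = κε₀A/d = 2.10 × 8.85×10⁻¹² × 2.21×10⁻³ / 5.39×10⁻⁵ = 7.62×10⁻¹⁰ F.
U = ½CV² = ½ × 7.62×10⁻¹⁰ × (61.2)² = 1.43×10⁻⁶ J.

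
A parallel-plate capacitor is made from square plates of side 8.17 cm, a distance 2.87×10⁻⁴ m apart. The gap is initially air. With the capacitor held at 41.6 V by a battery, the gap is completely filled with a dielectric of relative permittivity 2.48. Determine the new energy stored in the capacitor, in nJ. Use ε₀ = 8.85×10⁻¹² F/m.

A = (8.17 cm)² = 6.67×10⁻³ m².
Initially C₁ = ε₀A/d = 8.85×10⁻¹² × 6.67×10⁻³ / 2.87×10⁻⁴ = 2.06×10⁻¹⁰ F.
U₁ = 1.78×10⁻⁷ J.
Battery connected ⇒ V is held fixed. C₂ = 2.48 C₁ and U = ½CV², so U₂/U₁ = C₂/C₁ = 2.48.
U₂ = 2.48 × 1.78×10⁻⁷ = 4.42×10⁻⁷ J.

442 nJ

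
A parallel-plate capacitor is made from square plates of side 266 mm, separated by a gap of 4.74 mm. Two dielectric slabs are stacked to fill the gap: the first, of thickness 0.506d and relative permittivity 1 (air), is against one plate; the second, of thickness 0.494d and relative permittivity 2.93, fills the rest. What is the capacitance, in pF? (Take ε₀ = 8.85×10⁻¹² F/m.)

C ≈ 196 pF

A = (266 mm)² = 7.08×10⁻² m².
Stacked slabs ⇒ two capacitors in series, each with the full plate area.
C₁ = κ₁ε₀A/d₁ = 1.00 × 8.85×10⁻¹² × 7.08×10⁻² / 2.40×10⁻³ = 2.61×10⁻¹⁰ F.
C₂ = κ₂ε₀A/d₂ = 2.93 × 8.85×10⁻¹² × 7.08×10⁻² / 2.34×10⁻³ = 7.84×10⁻¹⁰ F.
C = (1/C₁ + 1/C₂)⁻¹ = 1.96×10⁻¹⁰ F.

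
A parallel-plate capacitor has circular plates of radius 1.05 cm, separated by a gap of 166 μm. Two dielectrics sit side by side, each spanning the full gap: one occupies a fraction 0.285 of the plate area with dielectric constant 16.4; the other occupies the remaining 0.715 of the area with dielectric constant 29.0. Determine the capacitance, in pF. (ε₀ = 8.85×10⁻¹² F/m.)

A = π(1.05 cm)² = 3.46×10⁻⁴ m².
Side-by-side slabs ⇒ two capacitors in parallel, each spanning the full gap.
C₁ = κ₁ε₀A₁/d = 16.4 × 8.85×10⁻¹² × 9.87×10⁻⁵ / 1.66×10⁻⁴ = 8.63×10⁻¹¹ F.
C₂ = κ₂ε₀A₂/d = 29.0 × 8.85×10⁻¹² × 2.48×10⁻⁴ / 1.66×10⁻⁴ = 3.83×10⁻¹⁰ F.
C = C₁ + C₂ = 4.69×10⁻¹⁰ F.

469 pF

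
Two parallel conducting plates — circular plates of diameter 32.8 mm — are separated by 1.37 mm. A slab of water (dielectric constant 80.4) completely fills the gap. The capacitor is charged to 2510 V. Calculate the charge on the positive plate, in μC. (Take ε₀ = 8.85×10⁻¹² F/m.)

A = π(32.8/2 mm)² = 8.45×10⁻⁴ m².
C = κε₀A/d = 80.4 × 8.85×10⁻¹² × 8.45×10⁻⁴ / 1.37×10⁻³ = 4.39×10⁻¹⁰ F.
Q = CV = 4.39×10⁻¹⁰ × 2510 = 1.10×10⁻⁶ C.

1.10 μC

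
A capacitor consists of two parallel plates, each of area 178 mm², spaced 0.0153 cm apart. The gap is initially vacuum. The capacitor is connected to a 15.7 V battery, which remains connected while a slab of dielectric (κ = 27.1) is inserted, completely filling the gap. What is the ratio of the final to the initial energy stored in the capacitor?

27.1

Battery connected ⇒ V is held fixed.
C₂ = 27.1 C₁ and U = ½CV², so U₂/U₁ = C₂/C₁ = 27.1.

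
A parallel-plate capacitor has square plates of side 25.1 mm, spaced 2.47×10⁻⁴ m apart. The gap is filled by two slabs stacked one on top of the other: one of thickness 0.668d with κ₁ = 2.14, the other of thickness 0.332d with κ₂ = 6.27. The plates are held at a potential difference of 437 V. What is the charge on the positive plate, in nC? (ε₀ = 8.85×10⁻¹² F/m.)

A = (25.1 mm)² = 6.30×10⁻⁴ m².
Stacked slabs ⇒ two capacitors in series, each with the full plate area.
C₁ = κ₁ε₀A/d₁ = 2.14 × 8.85×10⁻¹² × 6.30×10⁻⁴ / 1.65×10⁻⁴ = 7.23×10⁻¹¹ F.
C₂ = κ₂ε₀A/d₂ = 6.27 × 8.85×10⁻¹² × 6.30×10⁻⁴ / 8.20×10⁻⁵ = 4.26×10⁻¹⁰ F.
C = (1/C₁ + 1/C₂)⁻¹ = 6.18×10⁻¹¹ F.
Q = CV = 6.18×10⁻¹¹ × 437 = 2.70×10⁻⁸ C.

Q ≈ 27.0 nC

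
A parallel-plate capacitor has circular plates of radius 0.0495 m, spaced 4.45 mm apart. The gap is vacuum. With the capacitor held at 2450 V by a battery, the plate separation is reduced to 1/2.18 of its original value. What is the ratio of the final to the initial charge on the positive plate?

Q₂/Q₁ ≈ 2.18

Battery connected ⇒ V is held fixed.
C₂ = 2.18 C₁ and Q = CV, so Q₂/Q₁ = C₂/C₁ = 2.18.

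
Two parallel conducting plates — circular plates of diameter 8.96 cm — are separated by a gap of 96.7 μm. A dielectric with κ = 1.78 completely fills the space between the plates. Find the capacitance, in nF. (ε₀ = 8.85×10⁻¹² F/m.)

1.03 nF

A = π(8.96/2 cm)² = 6.31×10⁻³ m².
C = κε₀A/d = 1.78 × 8.85×10⁻¹² × 6.31×10⁻³ / 9.67×10⁻⁵ = 1.03×10⁻⁹ F.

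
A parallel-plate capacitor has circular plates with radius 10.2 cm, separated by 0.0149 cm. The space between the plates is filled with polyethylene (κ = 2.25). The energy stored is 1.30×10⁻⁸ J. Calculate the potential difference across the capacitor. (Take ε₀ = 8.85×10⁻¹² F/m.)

2.44 V

A = π(10.2 cm)² = 3.27×10⁻² m².
C = κε₀A/d = 2.25 × 8.85×10⁻¹² × 3.27×10⁻² / 1.49×10⁻⁴ = 4.37×10⁻⁹ F.
V = √(2U/C) = √(2 × 1.30×10⁻⁸ / 4.37×10⁻⁹) = 2.44 V.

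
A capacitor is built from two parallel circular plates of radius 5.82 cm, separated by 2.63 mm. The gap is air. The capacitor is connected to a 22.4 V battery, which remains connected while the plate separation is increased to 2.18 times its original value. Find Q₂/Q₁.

Battery connected ⇒ V is held fixed.
C₂ = 0.459 C₁ and Q = CV, so Q₂/Q₁ = C₂/C₁ = 0.459.

0.459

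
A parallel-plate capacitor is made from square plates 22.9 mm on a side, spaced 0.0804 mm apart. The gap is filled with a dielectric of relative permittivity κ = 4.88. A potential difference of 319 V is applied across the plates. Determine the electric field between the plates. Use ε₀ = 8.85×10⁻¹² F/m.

E = V/d = 319 / 8.04×10⁻⁵ = 3.97×10⁶ V/m.

3.97 MV/m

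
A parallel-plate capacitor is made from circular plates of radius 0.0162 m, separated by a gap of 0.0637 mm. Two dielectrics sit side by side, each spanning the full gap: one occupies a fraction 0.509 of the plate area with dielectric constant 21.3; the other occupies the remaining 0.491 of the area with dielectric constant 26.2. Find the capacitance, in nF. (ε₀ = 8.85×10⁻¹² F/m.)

2.72 nF

A = π(0.0162 m)² = 8.24×10⁻⁴ m².
Side-by-side slabs ⇒ two capacitors in parallel, each spanning the full gap.
C₁ = κ₁ε₀A₁/d = 21.3 × 8.85×10⁻¹² × 4.20×10⁻⁴ / 6.37×10⁻⁵ = 1.24×10⁻⁹ F.
C₂ = κ₂ε₀A₂/d = 26.2 × 8.85×10⁻¹² × 4.05×10⁻⁴ / 6.37×10⁻⁵ = 1.47×10⁻⁹ F.
C = C₁ + C₂ = 2.72×10⁻⁹ F.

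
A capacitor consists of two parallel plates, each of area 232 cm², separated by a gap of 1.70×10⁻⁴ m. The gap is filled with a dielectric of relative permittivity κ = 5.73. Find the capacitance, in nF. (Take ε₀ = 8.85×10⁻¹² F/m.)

6.92 nF

A = 232 cm² = 2.32×10⁻² m².
C = κε₀A/d = 5.73 × 8.85×10⁻¹² × 2.32×10⁻² / 1.70×10⁻⁴ = 6.92×10⁻⁹ F.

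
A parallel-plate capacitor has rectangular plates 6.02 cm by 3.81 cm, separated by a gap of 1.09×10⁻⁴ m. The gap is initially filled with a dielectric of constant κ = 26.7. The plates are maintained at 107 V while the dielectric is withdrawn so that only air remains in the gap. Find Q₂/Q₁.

Battery connected ⇒ V is held fixed.
C₂ = 0.0375 C₁ and Q = CV, so Q₂/Q₁ = C₂/C₁ = 0.0375.

Q₂/Q₁ ≈ 0.0375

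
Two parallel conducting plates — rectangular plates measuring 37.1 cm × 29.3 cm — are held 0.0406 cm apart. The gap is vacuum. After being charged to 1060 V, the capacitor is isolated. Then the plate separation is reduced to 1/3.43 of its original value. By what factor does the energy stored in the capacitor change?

Isolated ⇒ Q is held fixed.
C₂ = 3.43 C₁ and U = Q²/(2C), so U₂/U₁ = C₁/C₂ = 0.292.

U₂/U₁ ≈ 0.292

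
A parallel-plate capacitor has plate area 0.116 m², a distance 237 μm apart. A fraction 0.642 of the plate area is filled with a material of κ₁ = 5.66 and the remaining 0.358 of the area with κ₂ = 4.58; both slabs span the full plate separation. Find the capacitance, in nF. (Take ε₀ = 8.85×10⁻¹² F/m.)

Side-by-side slabs ⇒ two capacitors in parallel, each spanning the full gap.
C₁ = κ₁ε₀A₁/d = 5.66 × 8.85×10⁻¹² × 7.45×10⁻² / 2.37×10⁻⁴ = 1.57×10⁻⁸ F.
C₂ = κ₂ε₀A₂/d = 4.58 × 8.85×10⁻¹² × 4.15×10⁻² / 2.37×10⁻⁴ = 7.10×10⁻⁹ F.
C = C₁ + C₂ = 2.28×10⁻⁸ F.

22.8 nF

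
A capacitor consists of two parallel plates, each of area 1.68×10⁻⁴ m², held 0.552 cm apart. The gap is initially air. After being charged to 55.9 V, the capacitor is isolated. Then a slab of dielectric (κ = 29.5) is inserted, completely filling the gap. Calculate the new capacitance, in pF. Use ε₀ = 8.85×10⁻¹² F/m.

C ≈ 7.95 pF

Initially C₁ = ε₀A/d = 8.85×10⁻¹² × 1.68×10⁻⁴ / 5.52×10⁻³ = 2.69×10⁻¹³ F.
C = κε₀A/d scales with κ, so C₂/C₁ = κ = 29.5.
C₂ = 29.5 × 2.69×10⁻¹³ = 7.95×10⁻¹² F.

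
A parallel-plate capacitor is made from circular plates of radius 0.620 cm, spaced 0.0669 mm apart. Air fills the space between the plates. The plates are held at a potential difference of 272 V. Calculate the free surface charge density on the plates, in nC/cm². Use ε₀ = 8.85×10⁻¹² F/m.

A = π(0.620 cm)² = 1.21×10⁻⁴ m².
C = ε₀A/d = 8.85×10⁻¹² × 1.21×10⁻⁴ / 6.69×10⁻⁵ = 1.60×10⁻¹¹ F.
σ = Q/A = CV/A = 1.60×10⁻¹¹ × 272 / 1.21×10⁻⁴ = 3.60×10⁻⁵ C/m².

σ ≈ 3.60 nC/cm²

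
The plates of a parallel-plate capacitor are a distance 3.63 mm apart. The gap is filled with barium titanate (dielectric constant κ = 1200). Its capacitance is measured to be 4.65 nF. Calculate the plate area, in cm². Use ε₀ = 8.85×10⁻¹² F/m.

A ≈ 15.9 cm²

A = Cd/(κε₀) = 4.65×10⁻⁹ × 3.63×10⁻³ / (1200 × 8.85×10⁻¹²) = 1.59×10⁻³ m².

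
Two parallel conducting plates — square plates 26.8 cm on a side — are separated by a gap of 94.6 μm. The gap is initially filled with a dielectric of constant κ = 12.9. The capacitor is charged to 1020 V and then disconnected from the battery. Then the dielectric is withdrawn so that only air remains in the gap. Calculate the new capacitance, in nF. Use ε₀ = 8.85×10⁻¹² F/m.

C ≈ 6.72 nF

A = (26.8 cm)² = 7.18×10⁻² m².
Initially C₁ = κε₀A/d = 12.9 × 8.85×10⁻¹² × 7.18×10⁻² / 9.46×10⁻⁵ = 8.67×10⁻⁸ F.
C = κε₀A/d scales with κ, so C₂/C₁ = 1/κ = 1/12.9 = 0.0775.
C₂ = 0.0775 × 8.67×10⁻⁸ = 6.72×10⁻⁹ F.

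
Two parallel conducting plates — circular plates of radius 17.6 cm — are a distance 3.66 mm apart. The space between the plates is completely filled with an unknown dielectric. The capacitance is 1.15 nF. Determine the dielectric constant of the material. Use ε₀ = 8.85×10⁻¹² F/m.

4.89

A = π(17.6 cm)² = 9.73×10⁻² m².
κ = Cd/(ε₀A) = 1.15×10⁻⁹ × 3.66×10⁻³ / (8.85×10⁻¹² × 9.73×10⁻²) = 4.89.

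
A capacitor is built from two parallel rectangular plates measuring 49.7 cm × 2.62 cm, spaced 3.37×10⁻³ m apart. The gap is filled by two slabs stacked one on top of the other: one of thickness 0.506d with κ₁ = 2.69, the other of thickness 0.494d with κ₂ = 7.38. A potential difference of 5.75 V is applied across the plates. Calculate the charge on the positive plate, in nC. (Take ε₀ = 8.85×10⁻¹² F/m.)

A = 49.7 × 2.62 cm² = 1.30×10⁻² m².
Stacked slabs ⇒ two capacitors in series, each with the full plate area.
C₁ = κ₁ε₀A/d₁ = 2.69 × 8.85×10⁻¹² × 1.30×10⁻² / 1.71×10⁻³ = 1.82×10⁻¹⁰ F.
C₂ = κ₂ε₀A/d₂ = 7.38 × 8.85×10⁻¹² × 1.30×10⁻² / 1.66×10⁻³ = 5.11×10⁻¹⁰ F.
C = (1/C₁ + 1/C₂)⁻¹ = 1.34×10⁻¹⁰ F.
Q = CV = 1.34×10⁻¹⁰ × 5.75 = 7.71×10⁻¹⁰ C.

Q ≈ 0.771 nC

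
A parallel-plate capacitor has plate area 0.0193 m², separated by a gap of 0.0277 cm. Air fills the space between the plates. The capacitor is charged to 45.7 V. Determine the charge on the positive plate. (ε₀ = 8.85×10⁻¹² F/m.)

C = ε₀A/d = 8.85×10⁻¹² × 1.93×10⁻² / 2.77×10⁻⁴ = 6.17×10⁻¹⁰ F.
Q = CV = 6.17×10⁻¹⁰ × 45.7 = 2.82×10⁻⁸ C.

Q ≈ 28.2 nC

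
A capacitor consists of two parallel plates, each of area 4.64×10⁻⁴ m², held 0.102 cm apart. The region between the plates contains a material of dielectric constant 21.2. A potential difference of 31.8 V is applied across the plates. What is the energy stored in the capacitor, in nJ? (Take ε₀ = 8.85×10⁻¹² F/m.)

43.2 nJ

C = κε₀A/d = 21.2 × 8.85×10⁻¹² × 4.64×10⁻⁴ / 1.02×10⁻³ = 8.53×10⁻¹¹ F.
U = ½CV² = ½ × 8.53×10⁻¹¹ × (31.8)² = 4.32×10⁻⁸ J.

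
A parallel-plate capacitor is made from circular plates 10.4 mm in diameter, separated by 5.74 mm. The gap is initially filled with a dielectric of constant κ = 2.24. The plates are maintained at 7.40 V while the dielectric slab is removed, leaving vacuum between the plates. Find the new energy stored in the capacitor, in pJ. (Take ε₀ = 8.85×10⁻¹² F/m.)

3.59 pJ

A = π(10.4/2 mm)² = 8.49×10⁻⁵ m².
Initially C₁ = κε₀A/d = 2.24 × 8.85×10⁻¹² × 8.49×10⁻⁵ / 5.74×10⁻³ = 2.93×10⁻¹³ F.
U₁ = 8.03×10⁻¹² J.
Battery connected ⇒ V is held fixed. C₂ = 0.446 C₁ and U = ½CV², so U₂/U₁ = C₂/C₁ = 0.446.
U₂ = 0.446 × 8.03×10⁻¹² = 3.59×10⁻¹² J.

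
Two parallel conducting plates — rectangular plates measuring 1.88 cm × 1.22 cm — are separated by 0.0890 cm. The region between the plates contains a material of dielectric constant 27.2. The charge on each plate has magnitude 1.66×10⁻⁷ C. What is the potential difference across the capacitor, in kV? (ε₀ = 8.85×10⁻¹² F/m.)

V ≈ 2.68 kV

A = 1.88 × 1.22 cm² = 2.29×10⁻⁴ m².
C = κε₀A/d = 27.2 × 8.85×10⁻¹² × 2.29×10⁻⁴ / 8.90×10⁻⁴ = 6.20×10⁻¹¹ F.
V = Q/C = 1.66×10⁻⁷ / 6.20×10⁻¹¹ = 2.68×10³ V.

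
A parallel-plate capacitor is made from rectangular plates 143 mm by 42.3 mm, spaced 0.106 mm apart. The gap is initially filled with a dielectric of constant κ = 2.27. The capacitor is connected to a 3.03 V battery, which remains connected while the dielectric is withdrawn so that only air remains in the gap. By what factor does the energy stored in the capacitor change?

Battery connected ⇒ V is held fixed.
C₂ = 0.441 C₁ and U = ½CV², so U₂/U₁ = C₂/C₁ = 0.441.

U₂/U₁ ≈ 0.441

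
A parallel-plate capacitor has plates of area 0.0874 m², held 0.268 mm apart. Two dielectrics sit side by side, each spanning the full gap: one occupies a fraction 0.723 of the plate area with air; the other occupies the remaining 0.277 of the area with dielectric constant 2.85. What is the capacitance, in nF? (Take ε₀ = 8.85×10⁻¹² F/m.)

C ≈ 4.37 nF

Side-by-side slabs ⇒ two capacitors in parallel, each spanning the full gap.
C₁ = κ₁ε₀A₁/d = 1.00 × 8.85×10⁻¹² × 6.32×10⁻² / 2.68×10⁻⁴ = 2.09×10⁻⁹ F.
C₂ = κ₂ε₀A₂/d = 2.85 × 8.85×10⁻¹² × 2.42×10⁻² / 2.68×10⁻⁴ = 2.28×10⁻⁹ F.
C = C₁ + C₂ = 4.37×10⁻⁹ F.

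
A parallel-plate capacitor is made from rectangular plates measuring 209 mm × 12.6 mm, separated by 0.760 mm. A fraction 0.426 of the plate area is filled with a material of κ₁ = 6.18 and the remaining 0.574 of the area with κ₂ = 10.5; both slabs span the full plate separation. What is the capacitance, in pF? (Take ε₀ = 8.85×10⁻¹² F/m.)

A = 209 × 12.6 mm² = 2.63×10⁻³ m².
Side-by-side slabs ⇒ two capacitors in parallel, each spanning the full gap.
C₁ = κ₁ε₀A₁/d = 6.18 × 8.85×10⁻¹² × 1.12×10⁻³ / 7.60×10⁻⁴ = 8.07×10⁻¹¹ F.
C₂ = κ₂ε₀A₂/d = 10.5 × 8.85×10⁻¹² × 1.51×10⁻³ / 7.60×10⁻⁴ = 1.85×10⁻¹⁰ F.
C = C₁ + C₂ = 2.66×10⁻¹⁰ F.

C ≈ 266 pF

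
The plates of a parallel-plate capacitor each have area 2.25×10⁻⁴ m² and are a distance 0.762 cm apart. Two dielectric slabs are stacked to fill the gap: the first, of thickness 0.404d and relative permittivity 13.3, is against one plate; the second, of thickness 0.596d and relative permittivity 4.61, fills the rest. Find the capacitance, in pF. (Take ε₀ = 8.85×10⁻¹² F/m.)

1.64 pF

Stacked slabs ⇒ two capacitors in series, each with the full plate area.
C₁ = κ₁ε₀A/d₁ = 13.3 × 8.85×10⁻¹² × 2.25×10⁻⁴ / 3.08×10⁻³ = 8.60×10⁻¹² F.
C₂ = κ₂ε₀A/d₂ = 4.61 × 8.85×10⁻¹² × 2.25×10⁻⁴ / 4.54×10⁻³ = 2.02×10⁻¹² F.
C = (1/C₁ + 1/C₂)⁻¹ = 1.64×10⁻¹² F.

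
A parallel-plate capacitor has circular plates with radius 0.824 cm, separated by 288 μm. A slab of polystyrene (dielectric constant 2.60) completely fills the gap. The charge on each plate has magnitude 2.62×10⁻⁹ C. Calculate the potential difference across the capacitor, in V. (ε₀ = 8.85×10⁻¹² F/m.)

154 V

A = π(0.824 cm)² = 2.13×10⁻⁴ m².
C = κε₀A/d = 2.60 × 8.85×10⁻¹² × 2.13×10⁻⁴ / 2.88×10⁻⁴ = 1.70×10⁻¹¹ F.
V = Q/C = 2.62×10⁻⁹ / 1.70×10⁻¹¹ = 1.54×10² V.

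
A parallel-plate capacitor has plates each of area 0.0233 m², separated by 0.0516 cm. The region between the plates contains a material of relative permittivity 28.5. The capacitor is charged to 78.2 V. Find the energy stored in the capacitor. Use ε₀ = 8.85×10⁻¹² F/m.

C = κε₀A/d = 28.5 × 8.85×10⁻¹² × 2.33×10⁻² / 5.16×10⁻⁴ = 1.14×10⁻⁸ F.
U = ½CV² = ½ × 1.14×10⁻⁸ × (78.2)² = 3.48×10⁻⁵ J.

U ≈ 34.8 μJ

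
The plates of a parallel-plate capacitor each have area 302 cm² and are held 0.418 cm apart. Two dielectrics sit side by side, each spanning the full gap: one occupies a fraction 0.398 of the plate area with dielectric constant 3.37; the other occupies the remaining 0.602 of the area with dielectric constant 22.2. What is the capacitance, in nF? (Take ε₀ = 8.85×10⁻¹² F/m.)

0.940 nF

A = 302 cm² = 3.02×10⁻² m².
Side-by-side slabs ⇒ two capacitors in parallel, each spanning the full gap.
C₁ = κ₁ε₀A₁/d = 3.37 × 8.85×10⁻¹² × 1.20×10⁻² / 4.18×10⁻³ = 8.58×10⁻¹¹ F.
C₂ = κ₂ε₀A₂/d = 22.2 × 8.85×10⁻¹² × 1.82×10⁻² / 4.18×10⁻³ = 8.55×10⁻¹⁰ F.
C = C₁ + C₂ = 9.40×10⁻¹⁰ F.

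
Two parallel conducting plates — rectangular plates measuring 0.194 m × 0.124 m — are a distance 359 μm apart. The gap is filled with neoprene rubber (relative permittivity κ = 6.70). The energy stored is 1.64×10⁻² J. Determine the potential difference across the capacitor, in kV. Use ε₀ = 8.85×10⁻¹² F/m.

A = 0.194 × 0.124 m² = 2.41×10⁻² m².
C = κε₀A/d = 6.70 × 8.85×10⁻¹² × 2.41×10⁻² / 3.59×10⁻⁴ = 3.97×10⁻⁹ F.
V = √(2U/C) = √(2 × 1.64×10⁻² / 3.97×10⁻⁹) = 2.87×10³ V.

V ≈ 2.87 kV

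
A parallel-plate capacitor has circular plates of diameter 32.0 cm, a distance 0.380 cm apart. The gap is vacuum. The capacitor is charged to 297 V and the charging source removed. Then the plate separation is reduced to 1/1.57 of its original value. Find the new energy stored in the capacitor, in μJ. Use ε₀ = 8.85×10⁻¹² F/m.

A = π(32.0/2 cm)² = 8.04×10⁻² m².
Initially C₁ = ε₀A/d = 8.85×10⁻¹² × 8.04×10⁻² / 3.80×10⁻³ = 1.87×10⁻¹⁰ F.
U₁ = 8.26×10⁻⁶ J.
Isolated ⇒ Q is held fixed. C₂ = 1.57 C₁ and U = Q²/(2C), so U₂/U₁ = C₁/C₂ = 0.637.
U₂ = 0.637 × 8.26×10⁻⁶ = 5.26×10⁻⁶ J.

U ≈ 5.26 μJ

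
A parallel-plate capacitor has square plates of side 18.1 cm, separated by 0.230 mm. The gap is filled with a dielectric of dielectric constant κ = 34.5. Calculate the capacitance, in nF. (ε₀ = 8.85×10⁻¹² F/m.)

43.5 nF

A = (18.1 cm)² = 3.28×10⁻² m².
C = κε₀A/d = 34.5 × 8.85×10⁻¹² × 3.28×10⁻² / 2.30×10⁻⁴ = 4.35×10⁻⁸ F.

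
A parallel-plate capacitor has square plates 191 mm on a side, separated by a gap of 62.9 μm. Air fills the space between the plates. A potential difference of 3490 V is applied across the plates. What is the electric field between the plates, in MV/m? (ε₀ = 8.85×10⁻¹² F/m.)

E = V/d = 3490 / 6.29×10⁻⁵ = 5.55×10⁷ V/m.

55.5 MV/m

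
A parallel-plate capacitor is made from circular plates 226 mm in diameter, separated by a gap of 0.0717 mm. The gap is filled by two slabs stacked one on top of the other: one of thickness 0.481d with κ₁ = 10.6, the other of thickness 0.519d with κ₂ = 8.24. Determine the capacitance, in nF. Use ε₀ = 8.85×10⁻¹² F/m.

A = π(226/2 mm)² = 4.01×10⁻² m².
Stacked slabs ⇒ two capacitors in series, each with the full plate area.
C₁ = κ₁ε₀A/d₁ = 10.6 × 8.85×10⁻¹² × 4.01×10⁻² / 3.45×10⁻⁵ = 1.09×10⁻⁷ F.
C₂ = κ₂ε₀A/d₂ = 8.24 × 8.85×10⁻¹² × 4.01×10⁻² / 3.72×10⁻⁵ = 7.86×10⁻⁸ F.
C = (1/C₁ + 1/C₂)⁻¹ = 4.57×10⁻⁸ F.

C ≈ 45.7 nF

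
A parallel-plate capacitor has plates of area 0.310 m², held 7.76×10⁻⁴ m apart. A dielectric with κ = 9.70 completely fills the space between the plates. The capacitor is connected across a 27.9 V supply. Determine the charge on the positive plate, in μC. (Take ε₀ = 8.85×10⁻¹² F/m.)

C = κε₀A/d = 9.70 × 8.85×10⁻¹² × 0.310 / 7.76×10⁻⁴ = 3.43×10⁻⁸ F.
Q = CV = 3.43×10⁻⁸ × 27.9 = 9.57×10⁻⁷ C.

0.957 μC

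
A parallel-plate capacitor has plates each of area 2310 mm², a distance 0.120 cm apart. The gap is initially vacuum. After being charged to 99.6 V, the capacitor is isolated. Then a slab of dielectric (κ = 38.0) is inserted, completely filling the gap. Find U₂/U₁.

U₂/U₁ ≈ 0.0263

Isolated ⇒ Q is held fixed.
C₂ = 38.0 C₁ and U = Q²/(2C), so U₂/U₁ = C₁/C₂ = 0.0263.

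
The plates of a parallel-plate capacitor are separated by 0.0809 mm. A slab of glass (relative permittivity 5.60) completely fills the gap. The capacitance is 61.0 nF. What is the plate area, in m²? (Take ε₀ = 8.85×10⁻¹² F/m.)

0.0996 m²

A = Cd/(κε₀) = 6.10×10⁻⁸ × 8.09×10⁻⁵ / (5.60 × 8.85×10⁻¹²) = 9.96×10⁻² m².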